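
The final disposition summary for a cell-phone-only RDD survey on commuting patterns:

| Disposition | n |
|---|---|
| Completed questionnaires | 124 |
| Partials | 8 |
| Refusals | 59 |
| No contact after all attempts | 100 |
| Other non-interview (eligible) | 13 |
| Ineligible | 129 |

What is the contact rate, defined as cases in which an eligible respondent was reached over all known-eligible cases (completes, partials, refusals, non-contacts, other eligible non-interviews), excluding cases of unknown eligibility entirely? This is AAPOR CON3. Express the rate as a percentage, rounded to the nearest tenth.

Top = 124 + 8 + 59 + 13 = 204
Base = 124 + 8 + 59 + 100 + 13 = 304
CON3 = 204 / 304 = 0.6711

67.1%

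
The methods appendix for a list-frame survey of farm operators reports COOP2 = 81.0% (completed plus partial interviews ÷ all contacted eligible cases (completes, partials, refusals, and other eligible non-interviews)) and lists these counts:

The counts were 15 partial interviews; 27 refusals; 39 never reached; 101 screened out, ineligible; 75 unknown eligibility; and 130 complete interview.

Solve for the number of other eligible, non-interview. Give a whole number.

Num → 130 + 15 = 145
COOP2 = 145 / D = 0.810
D = 145 / 0.810 = 179.0
Rest of base = 172
other eligible, non-interview = 179.0 − 172 ≈ 7

7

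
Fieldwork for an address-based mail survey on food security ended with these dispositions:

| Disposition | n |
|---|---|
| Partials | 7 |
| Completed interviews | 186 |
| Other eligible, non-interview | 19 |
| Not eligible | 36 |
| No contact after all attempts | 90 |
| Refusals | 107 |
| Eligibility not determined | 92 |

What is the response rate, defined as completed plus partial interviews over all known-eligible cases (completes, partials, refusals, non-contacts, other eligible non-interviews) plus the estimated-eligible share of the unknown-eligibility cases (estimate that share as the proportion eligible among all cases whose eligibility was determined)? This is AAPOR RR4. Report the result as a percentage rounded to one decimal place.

39.1%

Numerator: 186 + 7 = 193
Eligible (known): 186 + 7 + 107 + 90 + 19 = 409
e = 409 / (409 + 36) = 409 / 445 = 0.9191
Eligible share of unknowns: 0.9191 × 92 = 84.56
Base: 409 + 84.56 = 493.56
RR4 = 193 / 493.56 = 0.3910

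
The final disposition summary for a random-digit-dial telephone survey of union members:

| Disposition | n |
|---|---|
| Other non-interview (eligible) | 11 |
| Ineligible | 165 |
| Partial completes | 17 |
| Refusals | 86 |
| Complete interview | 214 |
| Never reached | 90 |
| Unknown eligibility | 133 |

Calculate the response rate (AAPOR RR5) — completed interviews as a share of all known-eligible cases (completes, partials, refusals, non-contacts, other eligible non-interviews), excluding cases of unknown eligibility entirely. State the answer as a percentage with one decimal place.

Top → 214
Denom → 214 + 17 + 86 + 90 + 11 = 418
RR5 = 214 / 418 = 0.5120

51.2%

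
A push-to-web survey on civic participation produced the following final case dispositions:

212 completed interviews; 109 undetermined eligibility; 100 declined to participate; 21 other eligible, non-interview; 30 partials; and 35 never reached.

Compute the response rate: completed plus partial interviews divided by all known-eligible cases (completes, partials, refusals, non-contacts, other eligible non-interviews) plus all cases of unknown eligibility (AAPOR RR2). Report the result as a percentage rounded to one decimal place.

Num → 212 + 30 = 242
Base → 212 + 30 + 100 + 35 + 21 + 109 = 507
RR2 = 242 / 507 = 0.4773

47.7%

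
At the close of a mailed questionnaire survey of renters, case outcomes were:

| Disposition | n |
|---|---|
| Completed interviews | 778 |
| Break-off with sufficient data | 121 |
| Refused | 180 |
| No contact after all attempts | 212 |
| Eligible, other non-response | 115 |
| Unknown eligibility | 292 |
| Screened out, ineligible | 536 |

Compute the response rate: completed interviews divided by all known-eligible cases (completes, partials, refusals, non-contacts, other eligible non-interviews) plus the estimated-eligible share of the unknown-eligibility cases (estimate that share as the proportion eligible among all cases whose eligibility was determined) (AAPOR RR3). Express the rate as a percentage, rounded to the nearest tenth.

48.1%

Numerator → 778
Determined eligible → 778 + 121 + 180 + 212 + 115 = 1406
e = 1406 / (1406 + 536) = 1406 / 1942 = 0.7240
e × U → 0.7240 × 292 = 211.41
Denom → 1406 + 211.41 = 1617.41
RR3 = 778 / 1617.41 = 0.4810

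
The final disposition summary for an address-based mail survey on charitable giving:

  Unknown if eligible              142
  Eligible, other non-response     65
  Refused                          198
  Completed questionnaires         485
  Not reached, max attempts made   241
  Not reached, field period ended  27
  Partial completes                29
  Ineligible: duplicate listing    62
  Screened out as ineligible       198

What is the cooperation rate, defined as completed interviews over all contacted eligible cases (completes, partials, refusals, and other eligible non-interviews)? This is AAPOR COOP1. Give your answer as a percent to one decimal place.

No answer / not reached = 27 + 241 = 268
Ineligible = 198 + 62 = 260
Num = 485
Denominator = 485 + 29 + 198 + 65 = 777
COOP1 = 485 / 777 = 0.6242

62.4%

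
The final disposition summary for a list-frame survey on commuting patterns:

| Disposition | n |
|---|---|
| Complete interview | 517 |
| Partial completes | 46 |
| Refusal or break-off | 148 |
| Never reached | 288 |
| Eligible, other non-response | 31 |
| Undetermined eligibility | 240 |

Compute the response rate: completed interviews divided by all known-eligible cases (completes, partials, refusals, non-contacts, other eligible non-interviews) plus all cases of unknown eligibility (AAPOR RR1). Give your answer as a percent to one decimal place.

40.7%

Top: 517
Base: 517 + 46 + 148 + 288 + 31 + 240 = 1270
RR1 = 517 / 1270 = 0.4071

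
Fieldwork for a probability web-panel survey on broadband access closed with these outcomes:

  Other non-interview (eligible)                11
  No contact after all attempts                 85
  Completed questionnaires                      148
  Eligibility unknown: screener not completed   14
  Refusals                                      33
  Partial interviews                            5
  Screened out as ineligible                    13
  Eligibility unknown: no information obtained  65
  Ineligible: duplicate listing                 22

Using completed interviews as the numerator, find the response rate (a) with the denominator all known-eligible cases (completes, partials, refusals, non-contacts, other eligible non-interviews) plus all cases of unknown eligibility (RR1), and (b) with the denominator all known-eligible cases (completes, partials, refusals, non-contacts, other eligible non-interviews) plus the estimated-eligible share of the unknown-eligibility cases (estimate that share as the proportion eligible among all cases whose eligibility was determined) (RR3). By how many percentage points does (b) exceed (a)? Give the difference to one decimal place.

Undetermined eligibility = 14 + 65 = 79
Not eligible = 13 + 22 = 35
Num = 148
Denom = 148 + 5 + 33 + 85 + 11 + 79 = 361
RR1 = 148 / 361 = 0.4100
Known eligible = 148 + 5 + 33 + 85 + 11 = 282
e = 282 / (282 + 35) = 282 / 317 = 0.8896
Estimated eligible among unknowns = 0.8896 × 79 = 70.28
Denom = 282 + 70.28 = 352.28
RR3 = 148 / 352.28 = 0.4201
Difference = 42.01 − 41.00 = 1.01 percentage points

1.0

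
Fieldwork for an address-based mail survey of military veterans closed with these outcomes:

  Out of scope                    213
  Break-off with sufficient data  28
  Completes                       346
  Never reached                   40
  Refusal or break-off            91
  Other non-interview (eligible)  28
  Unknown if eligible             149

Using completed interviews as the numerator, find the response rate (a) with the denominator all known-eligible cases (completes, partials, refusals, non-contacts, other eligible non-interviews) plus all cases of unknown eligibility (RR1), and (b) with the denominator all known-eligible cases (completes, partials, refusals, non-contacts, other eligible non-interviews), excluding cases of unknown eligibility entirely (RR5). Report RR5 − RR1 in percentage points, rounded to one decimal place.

Numerator → 346
Denominator → 346 + 28 + 91 + 40 + 28 + 149 = 682
RR1 = 346 / 682 = 0.5073
Denominator → 346 + 28 + 91 + 40 + 28 = 533
RR5 = 346 / 533 = 0.6492
Difference = 64.92 − 50.73 = 14.19 percentage points

14.2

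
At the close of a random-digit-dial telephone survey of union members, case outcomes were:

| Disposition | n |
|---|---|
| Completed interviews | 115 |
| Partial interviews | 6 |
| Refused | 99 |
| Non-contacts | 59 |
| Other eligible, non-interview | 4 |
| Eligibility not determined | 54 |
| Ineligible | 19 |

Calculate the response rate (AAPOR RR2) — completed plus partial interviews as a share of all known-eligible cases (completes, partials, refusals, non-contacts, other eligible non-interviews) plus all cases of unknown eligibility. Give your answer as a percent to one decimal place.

Numerator = 115 + 6 = 121
Denom = 115 + 6 + 99 + 59 + 4 + 54 = 337
RR2 = 121 / 337 = 0.3591

35.9%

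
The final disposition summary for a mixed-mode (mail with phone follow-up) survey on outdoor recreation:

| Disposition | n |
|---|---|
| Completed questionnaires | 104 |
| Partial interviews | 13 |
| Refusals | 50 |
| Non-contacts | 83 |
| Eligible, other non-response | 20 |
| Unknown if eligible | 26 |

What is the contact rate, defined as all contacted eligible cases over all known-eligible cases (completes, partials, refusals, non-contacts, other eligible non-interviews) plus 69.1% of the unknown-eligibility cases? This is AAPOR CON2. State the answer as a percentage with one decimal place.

64.9%

Num = 104 + 13 + 50 + 20 = 187
Known eligible = 104 + 13 + 50 + 83 + 20 = 270
e × U = 0.6910 × 26 = 17.97
Base = 270 + 17.97 = 287.97
CON2 = 187 / 287.97 = 0.6494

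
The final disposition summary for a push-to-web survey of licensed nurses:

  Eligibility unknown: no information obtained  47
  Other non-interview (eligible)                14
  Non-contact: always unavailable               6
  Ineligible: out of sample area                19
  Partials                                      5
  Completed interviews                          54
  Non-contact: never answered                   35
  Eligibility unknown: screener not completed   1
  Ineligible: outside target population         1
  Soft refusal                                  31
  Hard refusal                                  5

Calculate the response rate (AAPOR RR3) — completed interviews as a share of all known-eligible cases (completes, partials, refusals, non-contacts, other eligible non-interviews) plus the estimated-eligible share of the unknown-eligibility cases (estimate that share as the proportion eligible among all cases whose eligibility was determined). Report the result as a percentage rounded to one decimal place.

28.1%

Declined to participate = 5 + 31 = 36
No contact after all attempts = 35 + 6 = 41
Undetermined eligibility = 1 + 47 = 48
Not eligible = 1 + 19 = 20
Num = 54
Known eligible = 54 + 5 + 36 + 41 + 14 = 150
e = 150 / (150 + 20) = 150 / 170 = 0.8824
Estimated eligible among unknowns = 0.8824 × 48 = 42.36
Denom = 150 + 42.36 = 192.36
RR3 = 54 / 192.36 = 0.2807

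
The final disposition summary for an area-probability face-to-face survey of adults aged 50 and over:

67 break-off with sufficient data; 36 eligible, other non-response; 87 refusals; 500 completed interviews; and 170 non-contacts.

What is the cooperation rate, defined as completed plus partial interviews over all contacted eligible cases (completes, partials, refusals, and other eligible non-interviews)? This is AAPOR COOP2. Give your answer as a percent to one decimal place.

Top = 500 + 67 = 567
Denom = 500 + 67 + 87 + 36 = 690
COOP2 = 567 / 690 = 0.8217

82.2%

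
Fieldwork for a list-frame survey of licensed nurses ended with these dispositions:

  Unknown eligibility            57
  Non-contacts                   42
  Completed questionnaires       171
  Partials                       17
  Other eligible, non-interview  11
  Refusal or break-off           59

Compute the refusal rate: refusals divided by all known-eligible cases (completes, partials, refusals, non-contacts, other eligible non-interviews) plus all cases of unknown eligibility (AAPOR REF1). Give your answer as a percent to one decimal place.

16.5%

Top: 59
Denominator: 171 + 17 + 59 + 42 + 11 + 57 = 357
REF1 = 59 / 357 = 0.1653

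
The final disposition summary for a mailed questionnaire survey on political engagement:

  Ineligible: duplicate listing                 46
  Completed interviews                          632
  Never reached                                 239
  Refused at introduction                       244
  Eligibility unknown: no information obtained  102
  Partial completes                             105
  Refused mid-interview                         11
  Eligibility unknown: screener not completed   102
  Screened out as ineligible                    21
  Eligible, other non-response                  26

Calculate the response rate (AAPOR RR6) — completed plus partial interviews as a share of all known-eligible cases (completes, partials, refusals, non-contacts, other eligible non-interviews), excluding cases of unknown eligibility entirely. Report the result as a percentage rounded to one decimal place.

Refused = 244 + 11 = 255
Eligibility not determined = 102 + 102 = 204
Screened out, ineligible = 21 + 46 = 67
Num → 632 + 105 = 737
Denominator → 632 + 105 + 255 + 239 + 26 = 1257
RR6 = 737 / 1257 = 0.5863

58.6%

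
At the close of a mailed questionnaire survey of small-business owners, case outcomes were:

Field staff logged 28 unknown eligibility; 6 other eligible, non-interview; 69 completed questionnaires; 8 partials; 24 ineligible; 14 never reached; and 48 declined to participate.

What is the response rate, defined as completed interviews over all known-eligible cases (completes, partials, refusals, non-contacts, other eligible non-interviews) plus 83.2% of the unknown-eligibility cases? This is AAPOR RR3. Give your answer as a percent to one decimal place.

Top: 69
Eligible (known): 69 + 8 + 48 + 14 + 6 = 145
e × U: 0.8320 × 28 = 23.30
Base: 145 + 23.30 = 168.30
RR3 = 69 / 168.30 = 0.4100

41.0%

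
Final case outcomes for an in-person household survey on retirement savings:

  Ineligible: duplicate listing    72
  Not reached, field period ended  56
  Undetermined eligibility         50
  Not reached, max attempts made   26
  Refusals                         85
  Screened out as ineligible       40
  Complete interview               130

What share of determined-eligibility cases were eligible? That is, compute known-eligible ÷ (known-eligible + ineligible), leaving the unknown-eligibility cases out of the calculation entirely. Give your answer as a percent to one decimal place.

72.6%

Non-contacts = 56 + 26 = 82
Out of scope = 40 + 72 = 112
Determined eligible = 130 + 85 + 82 = 297
e = 297 / (297 + 112) = 297 / 409 = 0.7262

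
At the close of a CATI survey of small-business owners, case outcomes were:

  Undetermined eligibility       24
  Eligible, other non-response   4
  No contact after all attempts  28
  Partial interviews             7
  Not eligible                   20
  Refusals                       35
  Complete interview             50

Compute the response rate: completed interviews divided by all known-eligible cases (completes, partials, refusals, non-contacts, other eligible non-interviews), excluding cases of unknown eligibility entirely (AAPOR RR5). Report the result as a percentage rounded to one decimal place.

Top = 50
Denom = 50 + 7 + 35 + 28 + 4 = 124
RR5 = 50 / 124 = 0.4032

40.3%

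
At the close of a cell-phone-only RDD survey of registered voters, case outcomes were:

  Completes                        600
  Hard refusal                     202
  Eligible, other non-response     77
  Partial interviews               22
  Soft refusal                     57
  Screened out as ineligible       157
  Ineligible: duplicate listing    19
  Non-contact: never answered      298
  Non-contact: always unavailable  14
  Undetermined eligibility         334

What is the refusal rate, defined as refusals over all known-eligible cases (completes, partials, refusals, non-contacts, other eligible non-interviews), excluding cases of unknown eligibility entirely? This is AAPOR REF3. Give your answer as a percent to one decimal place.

Refusal or break-off = 202 + 57 = 259
Non-contacts = 298 + 14 = 312
Not eligible = 157 + 19 = 176
Numerator: 259
Base: 600 + 22 + 259 + 312 + 77 = 1270
REF3 = 259 / 1270 = 0.2039

20.4%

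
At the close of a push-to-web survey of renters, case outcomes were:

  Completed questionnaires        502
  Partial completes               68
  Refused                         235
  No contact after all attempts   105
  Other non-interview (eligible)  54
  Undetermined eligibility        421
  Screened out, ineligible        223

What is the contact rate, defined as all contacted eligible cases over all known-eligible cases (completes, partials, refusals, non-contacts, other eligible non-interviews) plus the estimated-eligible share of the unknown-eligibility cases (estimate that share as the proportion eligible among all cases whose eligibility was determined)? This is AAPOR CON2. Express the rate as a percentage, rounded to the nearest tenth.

Numerator: 502 + 68 + 235 + 54 = 859
Known eligible: 502 + 68 + 235 + 105 + 54 = 964
e = 964 / (964 + 223) = 964 / 1187 = 0.8121
e × U: 0.8121 × 421 = 341.89
Denominator: 964 + 341.89 = 1305.89
CON2 = 859 / 1305.89 = 0.6578

65.8%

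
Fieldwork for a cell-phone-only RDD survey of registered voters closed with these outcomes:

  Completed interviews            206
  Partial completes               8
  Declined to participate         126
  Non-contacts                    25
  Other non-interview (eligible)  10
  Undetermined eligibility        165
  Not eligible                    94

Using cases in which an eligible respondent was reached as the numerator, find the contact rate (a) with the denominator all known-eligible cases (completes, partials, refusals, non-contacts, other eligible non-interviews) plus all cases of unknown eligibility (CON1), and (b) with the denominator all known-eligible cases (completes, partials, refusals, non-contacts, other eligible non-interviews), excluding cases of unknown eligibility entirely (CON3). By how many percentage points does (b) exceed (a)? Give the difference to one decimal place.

Num = 206 + 8 + 126 + 10 = 350
Denom = 206 + 8 + 126 + 25 + 10 + 165 = 540
CON1 = 350 / 540 = 0.6481
Denom = 206 + 8 + 126 + 25 + 10 = 375
CON3 = 350 / 375 = 0.9333
Difference = 93.33 − 64.81 = 28.52 percentage points

28.5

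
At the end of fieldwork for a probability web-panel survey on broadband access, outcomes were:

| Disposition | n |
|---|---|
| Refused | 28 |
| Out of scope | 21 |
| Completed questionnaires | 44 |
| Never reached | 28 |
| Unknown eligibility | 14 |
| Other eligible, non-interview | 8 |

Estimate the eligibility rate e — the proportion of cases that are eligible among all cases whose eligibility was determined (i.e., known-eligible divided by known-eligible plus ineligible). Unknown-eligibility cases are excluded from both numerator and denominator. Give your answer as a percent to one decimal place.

83.7%

Known eligible → 44 + 28 + 28 + 8 = 108
e = 108 / (108 + 21) = 108 / 129 = 0.8372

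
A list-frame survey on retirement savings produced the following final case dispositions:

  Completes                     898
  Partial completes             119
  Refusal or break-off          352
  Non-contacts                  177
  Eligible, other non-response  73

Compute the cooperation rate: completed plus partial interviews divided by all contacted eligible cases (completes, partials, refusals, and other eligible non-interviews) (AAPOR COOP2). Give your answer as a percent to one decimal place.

70.5%

Num = 898 + 119 = 1017
Denominator = 898 + 119 + 352 + 73 = 1442
COOP2 = 1017 / 1442 = 0.7053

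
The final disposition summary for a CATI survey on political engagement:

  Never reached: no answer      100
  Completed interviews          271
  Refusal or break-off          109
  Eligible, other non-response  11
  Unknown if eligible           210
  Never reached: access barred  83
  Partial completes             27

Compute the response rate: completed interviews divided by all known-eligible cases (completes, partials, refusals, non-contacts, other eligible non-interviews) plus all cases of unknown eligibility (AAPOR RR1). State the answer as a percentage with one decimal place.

33.4%

No contact after all attempts = 100 + 83 = 183
Numerator = 271
Denominator = 271 + 27 + 109 + 183 + 11 + 210 = 811
RR1 = 271 / 811 = 0.3342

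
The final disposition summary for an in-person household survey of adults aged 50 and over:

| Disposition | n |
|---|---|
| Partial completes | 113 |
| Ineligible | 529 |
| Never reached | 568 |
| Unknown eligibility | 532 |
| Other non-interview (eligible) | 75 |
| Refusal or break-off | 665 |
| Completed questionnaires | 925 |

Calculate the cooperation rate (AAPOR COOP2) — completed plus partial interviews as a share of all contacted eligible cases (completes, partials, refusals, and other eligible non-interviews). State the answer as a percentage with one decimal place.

58.4%

Num: 925 + 113 = 1038
Denom: 925 + 113 + 665 + 75 = 1778
COOP2 = 1038 / 1778 = 0.5838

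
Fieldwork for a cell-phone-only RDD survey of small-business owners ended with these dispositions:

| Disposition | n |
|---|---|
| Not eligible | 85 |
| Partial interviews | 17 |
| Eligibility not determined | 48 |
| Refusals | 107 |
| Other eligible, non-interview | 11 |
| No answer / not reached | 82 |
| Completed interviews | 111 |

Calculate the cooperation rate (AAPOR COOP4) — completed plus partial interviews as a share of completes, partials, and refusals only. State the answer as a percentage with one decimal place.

Num = 111 + 17 = 128
Denom = 111 + 17 + 107 = 235
COOP4 = 128 / 235 = 0.5447

54.5%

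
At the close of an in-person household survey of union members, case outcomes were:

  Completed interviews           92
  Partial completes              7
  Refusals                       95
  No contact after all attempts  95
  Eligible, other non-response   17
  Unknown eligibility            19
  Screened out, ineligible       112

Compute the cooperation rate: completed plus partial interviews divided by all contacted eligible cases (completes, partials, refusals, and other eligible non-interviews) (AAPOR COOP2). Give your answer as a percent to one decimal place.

Numerator: 92 + 7 = 99
Denominator: 92 + 7 + 95 + 17 = 211
COOP2 = 99 / 211 = 0.4692

46.9%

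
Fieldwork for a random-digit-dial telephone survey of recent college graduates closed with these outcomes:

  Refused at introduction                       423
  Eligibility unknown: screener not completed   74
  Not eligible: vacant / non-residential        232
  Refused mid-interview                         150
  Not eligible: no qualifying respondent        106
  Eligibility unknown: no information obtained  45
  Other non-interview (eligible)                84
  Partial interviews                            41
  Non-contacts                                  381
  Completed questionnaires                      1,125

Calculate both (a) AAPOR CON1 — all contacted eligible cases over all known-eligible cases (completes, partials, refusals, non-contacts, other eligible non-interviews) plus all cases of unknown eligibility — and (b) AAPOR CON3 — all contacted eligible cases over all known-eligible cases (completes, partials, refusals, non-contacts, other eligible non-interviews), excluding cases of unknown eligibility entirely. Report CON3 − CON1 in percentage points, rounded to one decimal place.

Refused = 423 + 150 = 573
Undetermined eligibility = 74 + 45 = 119
Ineligible = 106 + 232 = 338
Top → 1125 + 41 + 573 + 84 = 1823
Denom → 1125 + 41 + 573 + 381 + 84 + 119 = 2323
CON1 = 1823 / 2323 = 0.7848
Denom → 1125 + 41 + 573 + 381 + 84 = 2204
CON3 = 1823 / 2204 = 0.8271
Difference = 82.71 − 78.48 = 4.23 percentage points

4.2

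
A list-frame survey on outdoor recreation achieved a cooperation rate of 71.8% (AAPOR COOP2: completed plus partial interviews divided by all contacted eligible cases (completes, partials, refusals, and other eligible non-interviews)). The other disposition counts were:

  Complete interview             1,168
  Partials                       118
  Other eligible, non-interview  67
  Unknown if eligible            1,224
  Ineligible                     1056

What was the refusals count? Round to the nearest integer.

Num: 1168 + 118 = 1286
COOP2 = 1286 / D = 0.718
D = 1286 / 0.718 = 1791.1
Rest of base = 1353
refusals = 1791.1 − 1353 ≈ 438

438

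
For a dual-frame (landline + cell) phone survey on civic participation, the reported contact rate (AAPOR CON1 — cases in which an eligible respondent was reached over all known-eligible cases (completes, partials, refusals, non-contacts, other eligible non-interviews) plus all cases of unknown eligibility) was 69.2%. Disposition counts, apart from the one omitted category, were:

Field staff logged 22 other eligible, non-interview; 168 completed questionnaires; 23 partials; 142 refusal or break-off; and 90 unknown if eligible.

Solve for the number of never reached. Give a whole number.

68

Numerator = 168 + 23 + 142 + 22 = 355
CON1 = 355 / D = 0.692
D = 355 / 0.692 = 513.0
Rest of base = 445
never reached = 513.0 − 445 ≈ 68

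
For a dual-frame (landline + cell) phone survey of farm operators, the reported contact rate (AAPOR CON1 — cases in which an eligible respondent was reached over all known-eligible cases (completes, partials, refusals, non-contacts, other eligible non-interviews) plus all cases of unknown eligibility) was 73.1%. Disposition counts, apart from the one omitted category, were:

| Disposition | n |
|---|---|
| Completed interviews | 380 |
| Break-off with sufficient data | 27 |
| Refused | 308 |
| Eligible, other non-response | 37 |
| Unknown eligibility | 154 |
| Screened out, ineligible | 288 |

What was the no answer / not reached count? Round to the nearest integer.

Num = 380 + 27 + 308 + 37 = 752
CON1 = 752 / D = 0.731
D = 752 / 0.731 = 1028.7
Rest of base = 906
no answer / not reached = 1028.7 − 906 ≈ 123

123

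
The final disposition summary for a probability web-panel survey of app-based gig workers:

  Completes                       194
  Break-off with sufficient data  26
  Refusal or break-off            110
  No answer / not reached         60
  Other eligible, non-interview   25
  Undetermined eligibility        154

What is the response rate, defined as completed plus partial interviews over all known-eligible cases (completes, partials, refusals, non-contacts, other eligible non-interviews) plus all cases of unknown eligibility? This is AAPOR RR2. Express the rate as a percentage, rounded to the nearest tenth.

38.7%

Num = 194 + 26 = 220
Denom = 194 + 26 + 110 + 60 + 25 + 154 = 569
RR2 = 220 / 569 = 0.3866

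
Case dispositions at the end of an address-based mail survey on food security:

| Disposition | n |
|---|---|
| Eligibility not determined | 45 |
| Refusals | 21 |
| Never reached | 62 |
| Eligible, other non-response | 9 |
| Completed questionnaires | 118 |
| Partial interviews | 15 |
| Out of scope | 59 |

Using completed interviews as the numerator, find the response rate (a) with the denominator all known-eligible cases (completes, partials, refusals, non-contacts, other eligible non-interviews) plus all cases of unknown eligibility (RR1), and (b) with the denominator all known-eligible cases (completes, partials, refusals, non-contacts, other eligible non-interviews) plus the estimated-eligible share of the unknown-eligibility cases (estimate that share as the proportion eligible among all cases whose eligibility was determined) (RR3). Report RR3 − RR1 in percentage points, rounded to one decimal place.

Numerator → 118
Denominator → 118 + 15 + 21 + 62 + 9 + 45 = 270
RR1 = 118 / 270 = 0.4370
Eligible (known) → 118 + 15 + 21 + 62 + 9 = 225
e = 225 / (225 + 59) = 225 / 284 = 0.7923
Eligible share of unknowns → 0.7923 × 45 = 35.65
Denominator → 225 + 35.65 = 260.65
RR3 = 118 / 260.65 = 0.4527
Difference = 45.27 − 43.70 = 1.57 percentage points

1.6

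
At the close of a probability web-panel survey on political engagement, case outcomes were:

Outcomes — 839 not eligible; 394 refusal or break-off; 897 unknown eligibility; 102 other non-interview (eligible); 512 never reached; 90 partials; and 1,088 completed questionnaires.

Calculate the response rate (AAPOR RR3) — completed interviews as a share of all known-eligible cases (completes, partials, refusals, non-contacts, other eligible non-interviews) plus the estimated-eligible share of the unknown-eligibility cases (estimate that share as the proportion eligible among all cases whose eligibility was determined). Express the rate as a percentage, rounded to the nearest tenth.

38.4%

Num: 1088
Eligible (known): 1088 + 90 + 394 + 512 + 102 = 2186
e = 2186 / (2186 + 839) = 2186 / 3025 = 0.7226
Eligible share of unknowns: 0.7226 × 897 = 648.17
Base: 2186 + 648.17 = 2834.17
RR3 = 1088 / 2834.17 = 0.3839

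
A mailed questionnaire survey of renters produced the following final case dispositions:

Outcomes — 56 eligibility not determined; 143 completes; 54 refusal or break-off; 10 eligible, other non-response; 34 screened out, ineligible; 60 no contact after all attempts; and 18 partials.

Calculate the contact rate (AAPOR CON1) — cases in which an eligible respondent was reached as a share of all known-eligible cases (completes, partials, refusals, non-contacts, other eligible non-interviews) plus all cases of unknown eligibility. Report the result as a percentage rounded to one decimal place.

Numerator → 143 + 18 + 54 + 10 = 225
Denom → 143 + 18 + 54 + 60 + 10 + 56 = 341
CON1 = 225 / 341 = 0.6598

66.0%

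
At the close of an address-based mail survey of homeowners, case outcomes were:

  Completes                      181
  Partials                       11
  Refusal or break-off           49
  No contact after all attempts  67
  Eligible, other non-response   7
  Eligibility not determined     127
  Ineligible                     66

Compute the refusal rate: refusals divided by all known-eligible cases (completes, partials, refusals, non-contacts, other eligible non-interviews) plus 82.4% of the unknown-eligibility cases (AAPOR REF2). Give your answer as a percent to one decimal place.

11.7%

Numerator: 49
Known eligible: 181 + 11 + 49 + 67 + 7 = 315
Estimated eligible among unknowns: 0.8240 × 127 = 104.65
Denom: 315 + 104.65 = 419.65
REF2 = 49 / 419.65 = 0.1168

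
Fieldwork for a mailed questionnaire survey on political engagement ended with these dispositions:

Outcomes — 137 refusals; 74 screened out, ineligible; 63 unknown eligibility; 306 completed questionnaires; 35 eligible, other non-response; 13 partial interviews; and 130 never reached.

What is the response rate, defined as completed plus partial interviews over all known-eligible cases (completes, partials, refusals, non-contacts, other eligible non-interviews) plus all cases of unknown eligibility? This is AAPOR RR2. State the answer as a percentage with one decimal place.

Top: 306 + 13 = 319
Base: 306 + 13 + 137 + 130 + 35 + 63 = 684
RR2 = 319 / 684 = 0.4664

46.6%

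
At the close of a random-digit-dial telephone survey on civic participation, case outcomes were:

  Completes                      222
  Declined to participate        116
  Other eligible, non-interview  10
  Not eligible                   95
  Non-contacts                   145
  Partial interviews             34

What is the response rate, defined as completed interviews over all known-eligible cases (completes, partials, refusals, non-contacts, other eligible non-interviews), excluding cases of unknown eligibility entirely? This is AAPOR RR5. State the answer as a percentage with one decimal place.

Numerator = 222
Denominator = 222 + 34 + 116 + 145 + 10 = 527
RR5 = 222 / 527 = 0.4213

42.1%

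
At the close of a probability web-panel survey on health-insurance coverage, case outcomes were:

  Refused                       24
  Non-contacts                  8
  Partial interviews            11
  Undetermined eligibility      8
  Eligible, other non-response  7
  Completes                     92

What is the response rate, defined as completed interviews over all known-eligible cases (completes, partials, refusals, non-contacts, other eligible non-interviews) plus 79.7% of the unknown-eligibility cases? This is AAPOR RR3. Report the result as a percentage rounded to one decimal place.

62.0%

Top: 92
Known eligible: 92 + 11 + 24 + 8 + 7 = 142
Estimated eligible among unknowns: 0.7970 × 8 = 6.38
Denom: 142 + 6.38 = 148.38
RR3 = 92 / 148.38 = 0.6200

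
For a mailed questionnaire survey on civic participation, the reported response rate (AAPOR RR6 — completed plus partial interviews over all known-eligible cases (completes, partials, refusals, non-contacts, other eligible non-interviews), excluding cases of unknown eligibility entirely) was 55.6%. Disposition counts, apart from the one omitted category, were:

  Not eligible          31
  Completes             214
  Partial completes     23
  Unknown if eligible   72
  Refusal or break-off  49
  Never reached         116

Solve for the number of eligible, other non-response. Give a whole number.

24

Top: 214 + 23 = 237
RR6 = 237 / D = 0.556
D = 237 / 0.556 = 426.3
Rest of base = 402
eligible, other non-response = 426.3 − 402 ≈ 24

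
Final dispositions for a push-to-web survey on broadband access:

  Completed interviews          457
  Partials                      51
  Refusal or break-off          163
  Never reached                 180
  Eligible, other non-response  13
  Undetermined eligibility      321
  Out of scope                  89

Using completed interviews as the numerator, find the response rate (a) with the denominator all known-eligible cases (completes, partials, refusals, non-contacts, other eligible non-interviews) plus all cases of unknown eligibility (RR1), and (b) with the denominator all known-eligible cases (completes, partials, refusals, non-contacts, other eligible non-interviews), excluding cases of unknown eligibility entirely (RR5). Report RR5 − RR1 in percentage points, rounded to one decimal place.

Num = 457
Denom = 457 + 51 + 163 + 180 + 13 + 321 = 1185
RR1 = 457 / 1185 = 0.3857
Denom = 457 + 51 + 163 + 180 + 13 = 864
RR5 = 457 / 864 = 0.5289
Difference = 52.89 − 38.57 = 14.32 percentage points

14.3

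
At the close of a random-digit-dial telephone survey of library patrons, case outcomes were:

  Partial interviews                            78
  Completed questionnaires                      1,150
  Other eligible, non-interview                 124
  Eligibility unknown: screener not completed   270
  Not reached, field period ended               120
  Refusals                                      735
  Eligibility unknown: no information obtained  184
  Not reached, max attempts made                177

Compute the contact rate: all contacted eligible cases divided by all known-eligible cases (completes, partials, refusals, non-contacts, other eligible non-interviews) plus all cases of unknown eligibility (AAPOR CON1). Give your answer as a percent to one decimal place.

No contact after all attempts = 120 + 177 = 297
Eligibility not determined = 270 + 184 = 454
Top → 1150 + 78 + 735 + 124 = 2087
Denom → 1150 + 78 + 735 + 297 + 124 + 454 = 2838
CON1 = 2087 / 2838 = 0.7354

73.5%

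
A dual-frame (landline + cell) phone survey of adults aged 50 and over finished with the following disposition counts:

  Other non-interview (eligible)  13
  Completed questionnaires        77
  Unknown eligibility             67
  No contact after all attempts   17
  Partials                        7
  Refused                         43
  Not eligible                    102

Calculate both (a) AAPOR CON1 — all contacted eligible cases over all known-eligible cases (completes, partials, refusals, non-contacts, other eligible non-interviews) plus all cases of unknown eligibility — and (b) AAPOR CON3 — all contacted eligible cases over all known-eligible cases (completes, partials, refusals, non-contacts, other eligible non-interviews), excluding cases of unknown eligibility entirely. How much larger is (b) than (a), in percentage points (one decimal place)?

Num: 77 + 7 + 43 + 13 = 140
Denom: 77 + 7 + 43 + 17 + 13 + 67 = 224
CON1 = 140 / 224 = 0.6250
Denom: 77 + 7 + 43 + 17 + 13 = 157
CON3 = 140 / 157 = 0.8917
Difference = 89.17 − 62.50 = 26.67 percentage points

26.7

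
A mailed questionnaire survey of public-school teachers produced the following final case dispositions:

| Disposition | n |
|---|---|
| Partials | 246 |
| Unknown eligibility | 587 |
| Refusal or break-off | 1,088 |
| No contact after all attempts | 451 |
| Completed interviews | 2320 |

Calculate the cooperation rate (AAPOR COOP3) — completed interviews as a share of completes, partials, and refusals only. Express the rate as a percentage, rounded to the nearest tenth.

63.5%

Num → 2320
Denom → 2320 + 246 + 1088 = 3654
COOP3 = 2320 / 3654 = 0.6349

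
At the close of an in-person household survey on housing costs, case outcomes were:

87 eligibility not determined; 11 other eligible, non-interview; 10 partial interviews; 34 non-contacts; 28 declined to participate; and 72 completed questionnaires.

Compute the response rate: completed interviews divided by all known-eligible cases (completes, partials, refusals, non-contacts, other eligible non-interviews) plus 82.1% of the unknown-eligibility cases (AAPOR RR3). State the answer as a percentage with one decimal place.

31.8%

Num = 72
Known eligible = 72 + 10 + 28 + 34 + 11 = 155
Estimated eligible among unknowns = 0.8210 × 87 = 71.43
Denom = 155 + 71.43 = 226.43
RR3 = 72 / 226.43 = 0.3180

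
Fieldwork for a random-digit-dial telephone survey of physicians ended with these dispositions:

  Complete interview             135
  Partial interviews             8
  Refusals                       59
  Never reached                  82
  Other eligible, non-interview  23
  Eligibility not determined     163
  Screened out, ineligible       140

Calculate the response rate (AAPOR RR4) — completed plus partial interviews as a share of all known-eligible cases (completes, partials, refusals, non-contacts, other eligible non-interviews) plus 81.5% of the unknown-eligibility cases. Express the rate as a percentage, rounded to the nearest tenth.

32.5%

Top = 135 + 8 = 143
Known eligible = 135 + 8 + 59 + 82 + 23 = 307
Estimated eligible among unknowns = 0.8150 × 163 = 132.84
Denom = 307 + 132.84 = 439.84
RR4 = 143 / 439.84 = 0.3251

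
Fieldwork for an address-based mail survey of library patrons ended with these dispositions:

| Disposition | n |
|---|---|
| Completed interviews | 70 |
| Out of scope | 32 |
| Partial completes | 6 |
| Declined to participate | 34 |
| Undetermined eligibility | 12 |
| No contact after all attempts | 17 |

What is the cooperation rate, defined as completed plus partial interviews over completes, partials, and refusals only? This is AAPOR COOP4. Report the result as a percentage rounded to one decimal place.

69.1%

Num: 70 + 6 = 76
Denominator: 70 + 6 + 34 = 110
COOP4 = 76 / 110 = 0.6909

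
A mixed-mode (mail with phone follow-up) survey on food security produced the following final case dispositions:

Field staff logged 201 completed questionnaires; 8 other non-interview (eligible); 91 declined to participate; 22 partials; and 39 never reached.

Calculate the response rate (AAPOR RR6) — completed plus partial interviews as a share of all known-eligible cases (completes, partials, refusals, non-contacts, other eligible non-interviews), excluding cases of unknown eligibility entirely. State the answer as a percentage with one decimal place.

Top = 201 + 22 = 223
Base = 201 + 22 + 91 + 39 + 8 = 361
RR6 = 223 / 361 = 0.6177

61.8%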